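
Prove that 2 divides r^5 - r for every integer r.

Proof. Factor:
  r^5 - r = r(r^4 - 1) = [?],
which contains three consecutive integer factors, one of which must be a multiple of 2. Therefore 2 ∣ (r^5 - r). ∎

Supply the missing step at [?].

(r - 1)r(r + 1)(r^2 + 1)

r^4 - 1 = (r^2 - 1)(r^2 + 1), and r^2 - 1 = (r-1)(r+1).
So r(r^4 - 1) = (r - 1)r(r + 1)(r^2 + 1).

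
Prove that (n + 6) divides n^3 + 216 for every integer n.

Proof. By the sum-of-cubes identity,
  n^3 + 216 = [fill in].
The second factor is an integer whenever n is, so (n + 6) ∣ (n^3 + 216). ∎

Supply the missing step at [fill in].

(n + 6)(n^2 - 6n + 36)

Polynomial division of n^3 + 216 by n + 6 leaves remainder 0 and quotient n^2 - 6n + 36.
Hence n^3 + 216 = (n + 6)(n^2 - 6n + 36).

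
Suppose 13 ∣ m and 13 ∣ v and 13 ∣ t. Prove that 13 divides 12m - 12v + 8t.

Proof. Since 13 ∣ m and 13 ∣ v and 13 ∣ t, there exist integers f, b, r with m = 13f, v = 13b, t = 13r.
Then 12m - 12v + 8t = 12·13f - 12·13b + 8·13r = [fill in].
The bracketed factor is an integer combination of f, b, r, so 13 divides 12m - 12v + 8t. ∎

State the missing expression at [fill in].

Each term has a factor of 13: 12·13f - 12·13b + 8·13r = 13·(-12b + 12f + 8r).
Since -12b + 12f + 8r is an integer, 13 ∣ (12m - 12v + 8t).

13(-12b + 12f + 8r)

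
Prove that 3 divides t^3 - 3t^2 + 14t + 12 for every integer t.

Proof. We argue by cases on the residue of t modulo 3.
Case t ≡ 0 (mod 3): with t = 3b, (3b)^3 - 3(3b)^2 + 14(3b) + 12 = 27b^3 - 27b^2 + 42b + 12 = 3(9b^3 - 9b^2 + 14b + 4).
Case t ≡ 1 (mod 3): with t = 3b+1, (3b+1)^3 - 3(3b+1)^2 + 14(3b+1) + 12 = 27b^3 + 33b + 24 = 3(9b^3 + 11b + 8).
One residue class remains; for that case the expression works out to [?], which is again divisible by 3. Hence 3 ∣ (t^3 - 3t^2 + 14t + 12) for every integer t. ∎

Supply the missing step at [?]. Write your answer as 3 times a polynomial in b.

3(9b^3 + 9b^2 + 14b + 12)

The residues treated are {0, 1}, so the missing case is t ≡ 2 (mod 3); write t = 3b+2.
Then (3b+2)^3 - 3(3b+2)^2 + 14(3b+2) + 12 = 27b^3 + 27b^2 + 42b + 36 = 3(9b^3 + 9b^2 + 14b + 12).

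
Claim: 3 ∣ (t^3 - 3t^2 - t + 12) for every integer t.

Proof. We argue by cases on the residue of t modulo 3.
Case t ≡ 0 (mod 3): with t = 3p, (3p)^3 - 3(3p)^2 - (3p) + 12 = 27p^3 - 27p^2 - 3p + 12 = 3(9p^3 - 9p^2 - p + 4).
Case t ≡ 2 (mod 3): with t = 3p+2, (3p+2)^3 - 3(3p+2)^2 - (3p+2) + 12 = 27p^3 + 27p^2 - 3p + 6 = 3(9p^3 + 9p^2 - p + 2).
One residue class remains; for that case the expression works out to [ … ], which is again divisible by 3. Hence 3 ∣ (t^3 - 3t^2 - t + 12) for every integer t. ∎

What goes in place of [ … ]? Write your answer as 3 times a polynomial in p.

3(9p^3 - 4p + 3)

The residues treated are {0, 2}, so the missing case is t ≡ 1 (mod 3); write t = 3p+1.
Then (3p+1)^3 - 3(3p+1)^2 - (3p+1) + 12 = 27p^3 - 12p + 9 = 3(9p^3 - 4p + 3).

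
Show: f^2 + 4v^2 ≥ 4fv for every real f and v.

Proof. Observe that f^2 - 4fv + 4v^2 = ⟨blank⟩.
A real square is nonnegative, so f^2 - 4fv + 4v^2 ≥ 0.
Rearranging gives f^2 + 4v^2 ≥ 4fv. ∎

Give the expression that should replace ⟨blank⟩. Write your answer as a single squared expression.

f^2 - 4fv + 4v^2 is a perfect-square trinomial: the outer terms are (f)^2 and (2v)^2, and the cross term is -2·f·2v.
So f^2 - 4fv + 4v^2 = (f - 2v)^2 ≥ 0.

(f - 2v)^2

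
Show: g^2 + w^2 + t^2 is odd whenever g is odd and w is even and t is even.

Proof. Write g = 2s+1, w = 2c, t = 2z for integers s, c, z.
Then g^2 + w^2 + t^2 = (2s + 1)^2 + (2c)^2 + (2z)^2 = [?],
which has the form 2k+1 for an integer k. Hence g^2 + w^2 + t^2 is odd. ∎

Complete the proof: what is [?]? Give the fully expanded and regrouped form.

(2s + 1)^2 + (2c)^2 + (2z)^2 = 4c^2 + 4s^2 + 4s + 4z^2 + 1
= 2(2c^2 + 2s^2 + 2s + 2z^2) + 1.
Since 2c^2 + 2s^2 + 2s + 2z^2 is an integer, the sum of squares is of the form 2k+1 for an integer k.

2(2c^2 + 2s^2 + 2s + 2z^2) + 1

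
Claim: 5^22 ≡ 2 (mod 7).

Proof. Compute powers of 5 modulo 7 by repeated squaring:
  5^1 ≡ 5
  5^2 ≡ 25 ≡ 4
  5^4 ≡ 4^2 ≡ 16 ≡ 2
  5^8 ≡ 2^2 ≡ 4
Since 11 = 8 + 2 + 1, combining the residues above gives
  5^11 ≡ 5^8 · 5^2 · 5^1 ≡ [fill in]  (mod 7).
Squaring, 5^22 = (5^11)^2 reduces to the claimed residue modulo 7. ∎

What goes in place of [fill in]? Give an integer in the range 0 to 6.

3

5^8 · 5^2 · 5^1 ≡ 4 · 4 · 5 = 80.
80 mod 7 = 3, so 5^11 ≡ 3 (mod 7).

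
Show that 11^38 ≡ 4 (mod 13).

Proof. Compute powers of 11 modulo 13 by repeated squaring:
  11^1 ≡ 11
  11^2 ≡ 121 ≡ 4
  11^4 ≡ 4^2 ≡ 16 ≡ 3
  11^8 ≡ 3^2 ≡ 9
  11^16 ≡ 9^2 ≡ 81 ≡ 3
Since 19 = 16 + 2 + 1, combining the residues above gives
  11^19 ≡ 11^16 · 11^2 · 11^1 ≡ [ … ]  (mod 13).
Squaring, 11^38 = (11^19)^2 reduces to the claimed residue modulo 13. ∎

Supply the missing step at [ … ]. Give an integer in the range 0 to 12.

Multiply the listed residues: 3 · 4 · 11 = 12 → 132.
Reducing modulo 13: 132 = 10·13 + 2, so 11^19 ≡ 2.

2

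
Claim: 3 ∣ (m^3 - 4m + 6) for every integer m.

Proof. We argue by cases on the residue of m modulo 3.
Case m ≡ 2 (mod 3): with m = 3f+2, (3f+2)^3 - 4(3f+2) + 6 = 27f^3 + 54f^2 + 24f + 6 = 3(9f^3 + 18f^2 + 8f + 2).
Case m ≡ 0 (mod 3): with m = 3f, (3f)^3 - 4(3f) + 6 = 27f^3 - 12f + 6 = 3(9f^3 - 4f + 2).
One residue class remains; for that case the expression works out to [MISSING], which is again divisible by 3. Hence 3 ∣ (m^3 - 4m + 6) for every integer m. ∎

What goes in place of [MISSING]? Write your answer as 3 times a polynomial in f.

3(9f^3 + 9f^2 - f + 1)

Only m ≡ 1 (mod 3) is unaccounted for. Put m = 3f+1:
(3f+1)^3 - 4(3f+1) + 6 expands to 27f^3 + 27f^2 - 3f + 3,
and factoring out 3 leaves 3(9f^3 + 9f^2 - f + 1).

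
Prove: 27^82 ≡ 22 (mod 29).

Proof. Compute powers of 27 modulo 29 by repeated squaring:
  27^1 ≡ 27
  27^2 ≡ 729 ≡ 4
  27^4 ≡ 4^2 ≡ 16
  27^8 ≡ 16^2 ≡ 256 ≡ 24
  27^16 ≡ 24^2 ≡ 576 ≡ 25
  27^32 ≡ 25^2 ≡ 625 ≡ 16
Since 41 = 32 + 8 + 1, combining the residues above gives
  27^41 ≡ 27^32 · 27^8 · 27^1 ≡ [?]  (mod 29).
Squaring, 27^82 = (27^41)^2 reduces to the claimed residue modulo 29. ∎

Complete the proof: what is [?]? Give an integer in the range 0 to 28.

27^32 · 27^8 · 27^1 ≡ 16 · 24 · 27 = 10368.
10368 mod 29 = 15, so 27^41 ≡ 15 (mod 29).

15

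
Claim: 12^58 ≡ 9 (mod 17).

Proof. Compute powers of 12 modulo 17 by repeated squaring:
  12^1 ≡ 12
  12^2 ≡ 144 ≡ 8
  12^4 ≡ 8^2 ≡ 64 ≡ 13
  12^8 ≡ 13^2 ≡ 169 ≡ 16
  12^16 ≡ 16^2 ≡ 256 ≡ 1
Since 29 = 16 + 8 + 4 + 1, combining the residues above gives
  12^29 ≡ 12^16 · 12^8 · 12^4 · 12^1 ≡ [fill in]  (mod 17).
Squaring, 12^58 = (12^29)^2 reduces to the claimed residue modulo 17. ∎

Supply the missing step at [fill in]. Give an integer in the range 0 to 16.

14

12^16 · 12^8 · 12^4 · 12^1 ≡ 1 · 16 · 13 · 12 = 2496.
2496 mod 17 = 14, so 12^29 ≡ 14 (mod 17).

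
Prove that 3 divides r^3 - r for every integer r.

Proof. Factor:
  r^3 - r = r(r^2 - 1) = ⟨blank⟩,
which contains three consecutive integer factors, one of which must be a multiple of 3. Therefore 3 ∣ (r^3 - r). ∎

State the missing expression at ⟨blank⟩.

(r - 1)r(r + 1)

r(r^2 - 1) = r(r - 1)(r + 1) = (r - 1)r(r + 1).
These three factors are consecutive integers, so their product is divisible by 3.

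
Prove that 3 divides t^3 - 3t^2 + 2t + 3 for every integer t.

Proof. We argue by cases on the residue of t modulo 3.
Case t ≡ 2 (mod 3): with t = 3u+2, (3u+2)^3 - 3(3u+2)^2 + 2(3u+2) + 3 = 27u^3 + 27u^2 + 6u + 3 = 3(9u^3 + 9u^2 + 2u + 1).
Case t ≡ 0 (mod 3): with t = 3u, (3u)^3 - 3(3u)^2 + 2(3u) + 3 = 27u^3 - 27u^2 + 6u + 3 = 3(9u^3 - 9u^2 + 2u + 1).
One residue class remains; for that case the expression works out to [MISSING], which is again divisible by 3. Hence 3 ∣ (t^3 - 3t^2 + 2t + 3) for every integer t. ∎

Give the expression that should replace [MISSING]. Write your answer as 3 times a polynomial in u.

3(9u^3 - u + 1)

The residues treated are {2, 0}, so the missing case is t ≡ 1 (mod 3); write t = 3u+1.
Then (3u+1)^3 - 3(3u+1)^2 + 2(3u+1) + 3 = 27u^3 - 3u + 3 = 3(9u^3 - u + 1).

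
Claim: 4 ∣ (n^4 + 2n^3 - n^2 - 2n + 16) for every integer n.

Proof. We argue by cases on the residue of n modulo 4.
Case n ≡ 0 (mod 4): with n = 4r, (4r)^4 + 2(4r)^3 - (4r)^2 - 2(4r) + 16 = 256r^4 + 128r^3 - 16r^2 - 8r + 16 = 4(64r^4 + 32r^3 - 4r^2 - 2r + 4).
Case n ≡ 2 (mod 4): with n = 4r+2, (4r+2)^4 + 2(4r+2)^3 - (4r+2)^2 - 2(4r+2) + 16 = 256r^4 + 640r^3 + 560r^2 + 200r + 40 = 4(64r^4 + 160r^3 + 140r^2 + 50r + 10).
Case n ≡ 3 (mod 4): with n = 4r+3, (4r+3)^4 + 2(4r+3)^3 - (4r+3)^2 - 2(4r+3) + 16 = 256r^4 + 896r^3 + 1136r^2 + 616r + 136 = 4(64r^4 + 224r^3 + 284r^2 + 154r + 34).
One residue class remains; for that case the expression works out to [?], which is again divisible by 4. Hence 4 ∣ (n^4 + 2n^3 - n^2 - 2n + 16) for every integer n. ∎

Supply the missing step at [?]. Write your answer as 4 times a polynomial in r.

Only n ≡ 1 (mod 4) is unaccounted for. Put n = 4r+1:
(4r+1)^4 + 2(4r+1)^3 - (4r+1)^2 - 2(4r+1) + 16 expands to 256r^4 + 384r^3 + 176r^2 + 24r + 16,
and factoring out 4 leaves 4(64r^4 + 96r^3 + 44r^2 + 6r + 4).

4(64r^4 + 96r^3 + 44r^2 + 6r + 4)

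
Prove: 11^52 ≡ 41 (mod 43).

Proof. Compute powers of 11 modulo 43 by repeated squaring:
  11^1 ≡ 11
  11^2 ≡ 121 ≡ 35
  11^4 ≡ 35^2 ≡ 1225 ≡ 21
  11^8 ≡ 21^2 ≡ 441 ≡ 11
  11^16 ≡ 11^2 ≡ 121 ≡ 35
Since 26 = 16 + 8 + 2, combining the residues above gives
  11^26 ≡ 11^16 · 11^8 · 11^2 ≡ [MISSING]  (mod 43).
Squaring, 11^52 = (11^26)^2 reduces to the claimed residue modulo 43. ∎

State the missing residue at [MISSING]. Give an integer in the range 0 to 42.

16

11^16 · 11^8 · 11^2 ≡ 35 · 11 · 35 = 13475.
13475 mod 43 = 16, so 11^26 ≡ 16 (mod 43).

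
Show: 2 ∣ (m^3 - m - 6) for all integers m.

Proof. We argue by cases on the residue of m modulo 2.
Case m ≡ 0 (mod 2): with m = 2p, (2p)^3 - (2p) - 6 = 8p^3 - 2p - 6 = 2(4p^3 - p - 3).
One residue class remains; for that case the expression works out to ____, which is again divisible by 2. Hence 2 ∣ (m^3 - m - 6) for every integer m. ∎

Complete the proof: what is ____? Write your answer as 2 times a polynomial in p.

2(4p^3 + 6p^2 + 2p - 3)

Only m ≡ 1 (mod 2) is unaccounted for. Put m = 2p+1:
(2p+1)^3 - (2p+1) - 6 expands to 8p^3 + 12p^2 + 4p - 6,
and factoring out 2 leaves 2(4p^3 + 6p^2 + 2p - 3).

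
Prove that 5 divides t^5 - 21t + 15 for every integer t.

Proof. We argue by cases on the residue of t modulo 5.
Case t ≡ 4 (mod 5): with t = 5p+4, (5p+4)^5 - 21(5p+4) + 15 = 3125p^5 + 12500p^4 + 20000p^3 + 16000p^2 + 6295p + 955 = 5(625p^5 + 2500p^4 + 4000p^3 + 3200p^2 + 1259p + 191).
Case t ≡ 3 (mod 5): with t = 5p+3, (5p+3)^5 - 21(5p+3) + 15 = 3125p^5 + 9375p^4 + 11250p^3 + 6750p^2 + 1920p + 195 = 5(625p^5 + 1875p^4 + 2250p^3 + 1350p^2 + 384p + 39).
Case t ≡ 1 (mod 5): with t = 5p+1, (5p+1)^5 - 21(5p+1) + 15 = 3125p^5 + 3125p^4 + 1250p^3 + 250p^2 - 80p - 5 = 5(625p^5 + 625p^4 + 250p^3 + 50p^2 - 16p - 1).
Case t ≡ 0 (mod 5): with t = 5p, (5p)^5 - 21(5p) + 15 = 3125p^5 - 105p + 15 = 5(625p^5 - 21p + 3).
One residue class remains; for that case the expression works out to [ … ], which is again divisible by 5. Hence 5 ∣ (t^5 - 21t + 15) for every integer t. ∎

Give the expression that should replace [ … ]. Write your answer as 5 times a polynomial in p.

5(625p^5 + 1250p^4 + 1000p^3 + 400p^2 + 59p + 1)

The residues treated are {4, 3, 1, 0}, so the missing case is t ≡ 2 (mod 5); write t = 5p+2.
Then (5p+2)^5 - 21(5p+2) + 15 = 3125p^5 + 6250p^4 + 5000p^3 + 2000p^2 + 295p + 5 = 5(625p^5 + 1250p^4 + 1000p^3 + 400p^2 + 59p + 1).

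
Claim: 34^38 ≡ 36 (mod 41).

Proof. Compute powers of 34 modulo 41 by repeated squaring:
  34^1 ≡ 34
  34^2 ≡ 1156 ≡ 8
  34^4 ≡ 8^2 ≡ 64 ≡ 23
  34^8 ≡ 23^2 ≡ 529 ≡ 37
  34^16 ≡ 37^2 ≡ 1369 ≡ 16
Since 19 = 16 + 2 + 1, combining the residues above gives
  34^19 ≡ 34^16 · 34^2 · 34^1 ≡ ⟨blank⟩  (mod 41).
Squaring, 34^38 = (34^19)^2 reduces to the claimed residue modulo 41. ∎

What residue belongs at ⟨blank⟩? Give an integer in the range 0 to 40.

34^16 · 34^2 · 34^1 ≡ 16 · 8 · 34 = 4352.
4352 mod 41 = 6, so 34^19 ≡ 6 (mod 41).

6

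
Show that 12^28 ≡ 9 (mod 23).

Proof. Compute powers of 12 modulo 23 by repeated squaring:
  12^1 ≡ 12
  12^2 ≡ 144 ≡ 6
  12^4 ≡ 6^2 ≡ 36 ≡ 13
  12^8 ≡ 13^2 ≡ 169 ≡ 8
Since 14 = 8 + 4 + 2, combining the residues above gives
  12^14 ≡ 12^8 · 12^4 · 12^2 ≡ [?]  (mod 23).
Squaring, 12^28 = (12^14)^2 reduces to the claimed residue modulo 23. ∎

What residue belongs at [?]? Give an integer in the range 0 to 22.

Multiply the listed residues: 8 · 13 · 6 = 104 → 624.
Reducing modulo 23: 624 = 27·23 + 3, so 12^14 ≡ 3.

3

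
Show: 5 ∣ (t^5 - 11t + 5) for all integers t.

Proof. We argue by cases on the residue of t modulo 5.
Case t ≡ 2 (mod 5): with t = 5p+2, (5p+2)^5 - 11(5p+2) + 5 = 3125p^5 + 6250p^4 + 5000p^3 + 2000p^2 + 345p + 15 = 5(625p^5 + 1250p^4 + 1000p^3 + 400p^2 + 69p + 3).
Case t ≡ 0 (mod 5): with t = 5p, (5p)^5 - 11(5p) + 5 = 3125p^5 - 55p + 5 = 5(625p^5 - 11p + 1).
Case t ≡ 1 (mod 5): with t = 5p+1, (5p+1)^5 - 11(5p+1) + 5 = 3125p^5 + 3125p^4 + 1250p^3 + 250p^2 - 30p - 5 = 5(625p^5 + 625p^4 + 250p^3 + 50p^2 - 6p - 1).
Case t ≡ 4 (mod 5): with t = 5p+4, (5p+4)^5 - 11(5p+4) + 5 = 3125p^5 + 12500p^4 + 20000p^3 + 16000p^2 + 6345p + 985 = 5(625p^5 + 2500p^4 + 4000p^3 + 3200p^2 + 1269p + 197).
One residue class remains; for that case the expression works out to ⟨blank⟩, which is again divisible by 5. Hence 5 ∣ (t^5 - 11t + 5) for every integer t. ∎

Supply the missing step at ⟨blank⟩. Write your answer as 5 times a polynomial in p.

5(625p^5 + 1875p^4 + 2250p^3 + 1350p^2 + 394p + 43)

The residues treated are {2, 0, 1, 4}, so the missing case is t ≡ 3 (mod 5); write t = 5p+3.
Then (5p+3)^5 - 11(5p+3) + 5 = 3125p^5 + 9375p^4 + 11250p^3 + 6750p^2 + 1970p + 215 = 5(625p^5 + 1875p^4 + 2250p^3 + 1350p^2 + 394p + 43).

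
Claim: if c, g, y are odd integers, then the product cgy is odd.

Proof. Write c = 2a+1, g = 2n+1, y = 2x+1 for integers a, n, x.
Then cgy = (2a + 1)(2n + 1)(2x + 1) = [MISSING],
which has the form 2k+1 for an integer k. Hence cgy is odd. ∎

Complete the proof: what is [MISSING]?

Expanding: (2a + 1)(2n + 1)(2x + 1) = 8anx + 4an + 4ax + 2a + 4nx + 2n + 2x + 1.
Every term except the constant is even, so this is 2(4anx + 2an + 2ax + a + 2nx + n + x) + 1,
and 4anx + 2an + 2ax + a + 2nx + n + x ∈ ℤ gives the required form.

2(4anx + 2an + 2ax + a + 2nx + n + x) + 1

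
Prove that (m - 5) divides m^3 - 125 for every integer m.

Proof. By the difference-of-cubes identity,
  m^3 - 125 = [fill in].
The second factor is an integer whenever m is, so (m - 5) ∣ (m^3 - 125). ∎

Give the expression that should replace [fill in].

(m - 5)(m^2 + 5m + 25)

Polynomial division of m^3 - 125 by m - 5 leaves remainder 0 and quotient m^2 + 5m + 25.
Hence m^3 - 125 = (m - 5)(m^2 + 5m + 25).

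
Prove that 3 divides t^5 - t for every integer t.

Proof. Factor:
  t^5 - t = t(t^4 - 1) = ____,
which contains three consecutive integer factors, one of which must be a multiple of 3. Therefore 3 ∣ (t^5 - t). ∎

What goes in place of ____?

(t - 1)t(t + 1)(t^2 + 1)

t^4 - 1 = (t^2 - 1)(t^2 + 1), and t^2 - 1 = (t-1)(t+1).
So t(t^4 - 1) = (t - 1)t(t + 1)(t^2 + 1).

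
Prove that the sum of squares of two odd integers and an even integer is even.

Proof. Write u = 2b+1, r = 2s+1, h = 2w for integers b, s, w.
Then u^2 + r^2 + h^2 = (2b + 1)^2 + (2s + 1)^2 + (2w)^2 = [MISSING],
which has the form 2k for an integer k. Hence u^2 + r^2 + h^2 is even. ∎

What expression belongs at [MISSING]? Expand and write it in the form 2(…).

2(2b^2 + 2b + 2s^2 + 2s + 2w^2 + 1)

Expanding: (2b + 1)^2 + (2s + 1)^2 + (2w)^2 = 4b^2 + 4b + 4s^2 + 4s + 4w^2 + 2.
Every term is even; pulling out the factor of 2 gives 2(2b^2 + 2b + 2s^2 + 2s + 2w^2 + 1).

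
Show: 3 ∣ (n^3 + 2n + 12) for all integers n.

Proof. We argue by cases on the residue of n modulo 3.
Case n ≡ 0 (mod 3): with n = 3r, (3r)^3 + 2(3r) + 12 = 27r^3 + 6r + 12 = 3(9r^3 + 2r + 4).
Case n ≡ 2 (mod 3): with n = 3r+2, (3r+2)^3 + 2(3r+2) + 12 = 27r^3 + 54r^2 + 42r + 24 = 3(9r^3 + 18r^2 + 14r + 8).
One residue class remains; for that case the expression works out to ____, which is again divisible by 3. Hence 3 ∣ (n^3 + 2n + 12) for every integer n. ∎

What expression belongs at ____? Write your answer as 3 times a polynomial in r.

The residues treated are {0, 2}, so the missing case is n ≡ 1 (mod 3); write n = 3r+1.
Then (3r+1)^3 + 2(3r+1) + 12 = 27r^3 + 27r^2 + 15r + 15 = 3(9r^3 + 9r^2 + 5r + 5).

3(9r^3 + 9r^2 + 5r + 5)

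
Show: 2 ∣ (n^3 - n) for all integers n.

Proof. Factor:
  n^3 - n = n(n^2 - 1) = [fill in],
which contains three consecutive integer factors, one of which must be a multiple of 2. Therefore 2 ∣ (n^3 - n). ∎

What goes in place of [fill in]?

n(n^2 - 1) = n(n - 1)(n + 1) = (n - 1)n(n + 1).
These three factors are consecutive integers, so their product is divisible by 2.

(n - 1)n(n + 1)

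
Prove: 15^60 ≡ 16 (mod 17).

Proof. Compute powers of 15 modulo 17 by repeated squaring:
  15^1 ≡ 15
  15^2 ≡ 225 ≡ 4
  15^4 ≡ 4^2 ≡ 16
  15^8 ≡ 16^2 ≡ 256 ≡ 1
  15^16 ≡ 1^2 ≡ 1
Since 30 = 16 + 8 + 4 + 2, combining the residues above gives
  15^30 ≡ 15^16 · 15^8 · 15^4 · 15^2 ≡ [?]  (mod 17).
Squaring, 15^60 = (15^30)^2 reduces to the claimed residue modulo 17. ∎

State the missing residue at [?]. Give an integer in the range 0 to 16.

13

15^16 · 15^8 · 15^4 · 15^2 ≡ 1 · 1 · 16 · 4 = 64.
64 mod 17 = 13, so 15^30 ≡ 13 (mod 17).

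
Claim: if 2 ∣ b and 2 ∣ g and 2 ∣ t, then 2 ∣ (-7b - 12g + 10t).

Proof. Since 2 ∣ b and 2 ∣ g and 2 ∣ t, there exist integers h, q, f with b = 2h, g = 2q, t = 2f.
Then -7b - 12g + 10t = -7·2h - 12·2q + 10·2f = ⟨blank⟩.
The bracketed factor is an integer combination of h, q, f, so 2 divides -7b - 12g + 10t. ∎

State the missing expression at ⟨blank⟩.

Pull the common 2 out of every term: -7·2h - 12·2q + 10·2f = 2(10f - 7h - 12q).
10f - 7h - 12q is an integer, which exhibits the divisibility.

2(10f - 7h - 12q)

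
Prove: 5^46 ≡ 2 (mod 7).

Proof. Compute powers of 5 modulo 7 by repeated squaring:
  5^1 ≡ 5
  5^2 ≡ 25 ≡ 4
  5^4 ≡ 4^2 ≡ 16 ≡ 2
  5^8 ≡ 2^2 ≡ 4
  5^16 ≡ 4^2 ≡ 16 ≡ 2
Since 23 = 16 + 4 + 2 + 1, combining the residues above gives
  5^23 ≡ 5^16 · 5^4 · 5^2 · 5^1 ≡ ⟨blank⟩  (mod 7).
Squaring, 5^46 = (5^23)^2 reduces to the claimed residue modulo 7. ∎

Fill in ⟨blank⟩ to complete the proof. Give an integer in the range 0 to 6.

Multiply the listed residues: 2 · 2 · 4 · 5 = 4 → 16 → 80.
Reducing modulo 7: 80 = 11·7 + 3, so 5^23 ≡ 3.

3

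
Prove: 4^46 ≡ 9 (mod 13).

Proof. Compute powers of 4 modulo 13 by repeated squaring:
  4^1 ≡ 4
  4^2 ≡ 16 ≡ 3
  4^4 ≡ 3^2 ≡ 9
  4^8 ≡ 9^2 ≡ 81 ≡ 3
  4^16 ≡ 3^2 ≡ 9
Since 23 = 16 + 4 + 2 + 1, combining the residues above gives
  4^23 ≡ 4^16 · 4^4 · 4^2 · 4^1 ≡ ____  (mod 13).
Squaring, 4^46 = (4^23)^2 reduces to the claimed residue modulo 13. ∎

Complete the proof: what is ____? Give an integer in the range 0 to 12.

4^16 · 4^4 · 4^2 · 4^1 ≡ 9 · 9 · 3 · 4 = 972.
972 mod 13 = 10, so 4^23 ≡ 10 (mod 13).

10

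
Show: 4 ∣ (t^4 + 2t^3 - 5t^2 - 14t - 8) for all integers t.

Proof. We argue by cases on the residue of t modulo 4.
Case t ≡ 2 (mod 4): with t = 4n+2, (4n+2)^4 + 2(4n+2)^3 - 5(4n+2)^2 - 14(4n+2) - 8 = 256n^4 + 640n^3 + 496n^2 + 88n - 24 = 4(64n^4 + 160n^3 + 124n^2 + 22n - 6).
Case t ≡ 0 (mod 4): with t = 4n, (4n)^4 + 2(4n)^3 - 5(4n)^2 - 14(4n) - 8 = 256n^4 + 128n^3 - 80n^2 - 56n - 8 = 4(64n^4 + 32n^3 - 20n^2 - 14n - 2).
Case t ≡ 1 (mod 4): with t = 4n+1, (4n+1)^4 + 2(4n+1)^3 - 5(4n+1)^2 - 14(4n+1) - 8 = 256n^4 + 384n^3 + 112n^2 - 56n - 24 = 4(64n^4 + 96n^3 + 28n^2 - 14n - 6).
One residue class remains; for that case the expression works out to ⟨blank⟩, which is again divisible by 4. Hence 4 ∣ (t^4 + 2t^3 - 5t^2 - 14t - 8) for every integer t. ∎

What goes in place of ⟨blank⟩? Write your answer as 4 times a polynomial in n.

The residues treated are {2, 0, 1}, so the missing case is t ≡ 3 (mod 4); write t = 4n+3.
Then (4n+3)^4 + 2(4n+3)^3 - 5(4n+3)^2 - 14(4n+3) - 8 = 256n^4 + 896n^3 + 1072n^2 + 472n + 40 = 4(64n^4 + 224n^3 + 268n^2 + 118n + 10).

4(64n^4 + 224n^3 + 268n^2 + 118n + 10)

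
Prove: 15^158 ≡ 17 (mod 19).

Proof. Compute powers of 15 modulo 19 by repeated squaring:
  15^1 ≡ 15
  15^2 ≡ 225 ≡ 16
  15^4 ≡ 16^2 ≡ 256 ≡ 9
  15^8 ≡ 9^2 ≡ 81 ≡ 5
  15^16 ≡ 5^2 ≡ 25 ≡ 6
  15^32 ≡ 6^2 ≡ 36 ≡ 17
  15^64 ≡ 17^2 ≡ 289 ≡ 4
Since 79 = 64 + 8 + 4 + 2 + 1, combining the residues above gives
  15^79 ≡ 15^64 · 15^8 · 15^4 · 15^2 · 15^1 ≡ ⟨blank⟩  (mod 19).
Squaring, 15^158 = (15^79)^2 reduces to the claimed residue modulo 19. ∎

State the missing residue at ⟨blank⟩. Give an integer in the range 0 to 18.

13

Multiply the listed residues: 4 · 5 · 9 · 16 · 15 = 20 → 180 → 2880 → 43200.
Reducing modulo 19: 43200 = 2273·19 + 13, so 15^79 ≡ 13.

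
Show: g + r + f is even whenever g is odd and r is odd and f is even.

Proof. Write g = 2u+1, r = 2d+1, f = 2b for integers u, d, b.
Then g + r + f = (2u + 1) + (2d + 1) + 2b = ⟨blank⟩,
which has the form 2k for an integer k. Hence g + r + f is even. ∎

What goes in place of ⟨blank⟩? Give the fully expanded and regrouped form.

2(b + d + u + 1)

Expanding: (2u + 1) + (2d + 1) + 2b = 2b + 2d + 2u + 2.
Every term is even; pulling out the factor of 2 gives 2(b + d + u + 1).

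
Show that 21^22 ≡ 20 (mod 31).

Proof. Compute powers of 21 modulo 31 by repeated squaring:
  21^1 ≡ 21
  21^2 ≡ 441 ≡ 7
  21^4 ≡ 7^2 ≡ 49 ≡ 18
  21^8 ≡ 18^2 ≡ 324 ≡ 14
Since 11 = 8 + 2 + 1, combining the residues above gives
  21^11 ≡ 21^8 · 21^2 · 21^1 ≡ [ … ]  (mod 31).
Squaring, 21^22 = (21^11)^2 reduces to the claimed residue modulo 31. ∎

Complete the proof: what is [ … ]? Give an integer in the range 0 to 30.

12

21^8 · 21^2 · 21^1 ≡ 14 · 7 · 21 = 2058.
2058 mod 31 = 12, so 21^11 ≡ 12 (mod 31).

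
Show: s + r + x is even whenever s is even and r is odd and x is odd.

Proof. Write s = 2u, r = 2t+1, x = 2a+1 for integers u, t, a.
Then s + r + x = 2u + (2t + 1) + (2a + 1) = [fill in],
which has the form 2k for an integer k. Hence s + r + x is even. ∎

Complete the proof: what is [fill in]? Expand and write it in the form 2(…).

2u + (2t + 1) + (2a + 1) = 2a + 2t + 2u + 2
= 2(a + t + u + 1).
Since a + t + u + 1 is an integer, the sum is of the form 2k for an integer k.

2(a + t + u + 1)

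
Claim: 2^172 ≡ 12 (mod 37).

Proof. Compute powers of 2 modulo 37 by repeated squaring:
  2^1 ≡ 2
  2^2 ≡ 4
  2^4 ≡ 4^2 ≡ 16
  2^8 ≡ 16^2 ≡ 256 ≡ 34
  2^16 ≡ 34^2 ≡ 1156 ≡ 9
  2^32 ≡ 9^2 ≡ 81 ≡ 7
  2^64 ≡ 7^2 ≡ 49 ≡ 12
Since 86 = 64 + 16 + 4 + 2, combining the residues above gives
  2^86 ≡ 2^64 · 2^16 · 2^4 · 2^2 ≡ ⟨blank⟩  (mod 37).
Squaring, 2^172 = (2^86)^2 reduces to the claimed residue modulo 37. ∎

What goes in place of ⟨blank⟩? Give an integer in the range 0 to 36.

2^64 · 2^16 · 2^4 · 2^2 ≡ 12 · 9 · 16 · 4 = 6912.
6912 mod 37 = 30, so 2^86 ≡ 30 (mod 37).

30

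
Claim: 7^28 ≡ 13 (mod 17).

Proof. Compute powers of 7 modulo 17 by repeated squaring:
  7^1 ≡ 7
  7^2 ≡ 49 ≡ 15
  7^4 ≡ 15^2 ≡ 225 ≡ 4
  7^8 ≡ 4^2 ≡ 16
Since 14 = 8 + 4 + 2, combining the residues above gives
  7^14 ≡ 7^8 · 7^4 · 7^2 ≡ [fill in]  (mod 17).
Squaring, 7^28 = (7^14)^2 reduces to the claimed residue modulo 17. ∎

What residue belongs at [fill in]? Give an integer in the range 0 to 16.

Multiply the listed residues: 16 · 4 · 15 = 64 → 960.
Reducing modulo 17: 960 = 56·17 + 8, so 7^14 ≡ 8.

8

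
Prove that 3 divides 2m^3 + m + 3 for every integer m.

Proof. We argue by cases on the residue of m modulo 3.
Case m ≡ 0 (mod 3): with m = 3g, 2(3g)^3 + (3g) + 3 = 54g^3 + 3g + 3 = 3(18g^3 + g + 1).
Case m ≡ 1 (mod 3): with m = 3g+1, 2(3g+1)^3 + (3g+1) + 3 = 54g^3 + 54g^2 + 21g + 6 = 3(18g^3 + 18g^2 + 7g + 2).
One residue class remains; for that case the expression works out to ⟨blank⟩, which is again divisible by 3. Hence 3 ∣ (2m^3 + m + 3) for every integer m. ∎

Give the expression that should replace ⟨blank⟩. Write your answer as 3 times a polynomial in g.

3(18g^3 + 36g^2 + 25g + 7)

The residues treated are {0, 1}, so the missing case is m ≡ 2 (mod 3); write m = 3g+2.
Then 2(3g+2)^3 + (3g+2) + 3 = 54g^3 + 108g^2 + 75g + 21 = 3(18g^3 + 36g^2 + 25g + 7).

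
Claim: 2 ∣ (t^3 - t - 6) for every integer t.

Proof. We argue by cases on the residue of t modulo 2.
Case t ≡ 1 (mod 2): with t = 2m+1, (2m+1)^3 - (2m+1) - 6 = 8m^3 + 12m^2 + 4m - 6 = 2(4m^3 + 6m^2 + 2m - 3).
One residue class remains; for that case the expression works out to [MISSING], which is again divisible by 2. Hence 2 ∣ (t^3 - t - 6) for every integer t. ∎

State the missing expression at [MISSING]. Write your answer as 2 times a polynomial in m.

The residues treated are {1}, so the missing case is t ≡ 0 (mod 2); write t = 2m.
Then (2m)^3 - (2m) - 6 = 8m^3 - 2m - 6 = 2(4m^3 - m - 3).

2(4m^3 - m - 3)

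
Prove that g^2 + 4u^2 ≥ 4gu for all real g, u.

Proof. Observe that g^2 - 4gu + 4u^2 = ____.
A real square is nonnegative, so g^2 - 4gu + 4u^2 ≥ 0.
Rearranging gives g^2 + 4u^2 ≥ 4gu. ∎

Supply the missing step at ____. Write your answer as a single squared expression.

The leading and trailing coefficients are 1^2 and 2^2, and 4 = 2·1·2, so the trinomial is (g - 2u)^2.
Hence g^2 - 4gu + 4u^2 ≥ 0.

(g - 2u)^2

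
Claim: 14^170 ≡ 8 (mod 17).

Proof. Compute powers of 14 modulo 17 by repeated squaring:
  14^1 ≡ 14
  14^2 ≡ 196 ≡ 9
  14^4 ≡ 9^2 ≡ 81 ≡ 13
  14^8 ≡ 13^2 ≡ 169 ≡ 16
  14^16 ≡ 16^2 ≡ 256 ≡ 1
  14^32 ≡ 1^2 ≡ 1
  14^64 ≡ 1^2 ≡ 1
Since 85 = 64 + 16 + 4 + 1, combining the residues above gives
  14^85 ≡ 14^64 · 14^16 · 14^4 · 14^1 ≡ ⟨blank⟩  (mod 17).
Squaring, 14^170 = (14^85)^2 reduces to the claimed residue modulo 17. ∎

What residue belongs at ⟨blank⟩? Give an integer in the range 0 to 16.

Multiply the listed residues: 1 · 1 · 13 · 14 = 1 → 13 → 182.
Reducing modulo 17: 182 = 10·17 + 12, so 14^85 ≡ 12.

12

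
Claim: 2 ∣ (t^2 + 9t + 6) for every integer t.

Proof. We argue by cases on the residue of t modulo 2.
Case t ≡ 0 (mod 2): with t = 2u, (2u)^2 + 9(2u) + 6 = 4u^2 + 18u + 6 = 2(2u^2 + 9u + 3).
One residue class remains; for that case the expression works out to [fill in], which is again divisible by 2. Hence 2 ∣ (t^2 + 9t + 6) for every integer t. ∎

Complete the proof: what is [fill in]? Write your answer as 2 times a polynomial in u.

The residues treated are {0}, so the missing case is t ≡ 1 (mod 2); write t = 2u+1.
Then (2u+1)^2 + 9(2u+1) + 6 = 4u^2 + 22u + 16 = 2(2u^2 + 11u + 8).

2(2u^2 + 11u + 8)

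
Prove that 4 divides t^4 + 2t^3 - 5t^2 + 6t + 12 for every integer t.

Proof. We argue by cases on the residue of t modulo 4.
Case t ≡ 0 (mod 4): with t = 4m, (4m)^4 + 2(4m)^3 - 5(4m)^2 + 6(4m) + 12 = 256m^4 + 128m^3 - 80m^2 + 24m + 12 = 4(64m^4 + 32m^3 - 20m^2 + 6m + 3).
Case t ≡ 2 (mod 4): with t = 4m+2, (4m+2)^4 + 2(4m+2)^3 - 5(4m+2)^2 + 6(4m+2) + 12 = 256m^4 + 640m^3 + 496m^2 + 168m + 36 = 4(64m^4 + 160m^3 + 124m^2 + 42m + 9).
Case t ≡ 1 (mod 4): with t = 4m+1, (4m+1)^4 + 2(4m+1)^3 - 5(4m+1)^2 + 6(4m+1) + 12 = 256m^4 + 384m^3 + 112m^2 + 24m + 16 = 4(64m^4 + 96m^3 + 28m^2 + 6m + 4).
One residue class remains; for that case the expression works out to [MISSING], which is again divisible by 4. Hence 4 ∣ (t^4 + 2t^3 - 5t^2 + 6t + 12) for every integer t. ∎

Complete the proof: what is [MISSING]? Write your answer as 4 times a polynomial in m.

Only t ≡ 3 (mod 4) is unaccounted for. Put t = 4m+3:
(4m+3)^4 + 2(4m+3)^3 - 5(4m+3)^2 + 6(4m+3) + 12 expands to 256m^4 + 896m^3 + 1072m^2 + 552m + 120,
and factoring out 4 leaves 4(64m^4 + 224m^3 + 268m^2 + 138m + 30).

4(64m^4 + 224m^3 + 268m^2 + 138m + 30)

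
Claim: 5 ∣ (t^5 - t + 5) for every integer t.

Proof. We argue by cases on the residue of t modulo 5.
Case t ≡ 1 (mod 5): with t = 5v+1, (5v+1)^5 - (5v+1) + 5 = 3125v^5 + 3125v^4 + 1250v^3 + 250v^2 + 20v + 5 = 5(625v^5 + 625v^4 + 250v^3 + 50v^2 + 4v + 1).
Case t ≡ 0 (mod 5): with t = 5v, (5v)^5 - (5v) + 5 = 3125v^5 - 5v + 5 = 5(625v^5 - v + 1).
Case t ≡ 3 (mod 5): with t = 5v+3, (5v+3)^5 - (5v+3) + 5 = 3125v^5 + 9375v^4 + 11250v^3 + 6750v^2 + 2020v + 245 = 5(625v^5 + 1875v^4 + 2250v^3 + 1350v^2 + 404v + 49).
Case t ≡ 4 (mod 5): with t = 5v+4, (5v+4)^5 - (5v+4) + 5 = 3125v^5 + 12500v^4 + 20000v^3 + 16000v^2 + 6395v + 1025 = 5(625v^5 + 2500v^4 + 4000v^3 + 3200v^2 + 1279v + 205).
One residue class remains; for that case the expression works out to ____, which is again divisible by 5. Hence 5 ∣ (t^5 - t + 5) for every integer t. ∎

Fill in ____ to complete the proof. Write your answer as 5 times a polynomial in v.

5(625v^5 + 1250v^4 + 1000v^3 + 400v^2 + 79v + 7)

Only t ≡ 2 (mod 5) is unaccounted for. Put t = 5v+2:
(5v+2)^5 - (5v+2) + 5 expands to 3125v^5 + 6250v^4 + 5000v^3 + 2000v^2 + 395v + 35,
and factoring out 5 leaves 5(625v^5 + 1250v^4 + 1000v^3 + 400v^2 + 79v + 7).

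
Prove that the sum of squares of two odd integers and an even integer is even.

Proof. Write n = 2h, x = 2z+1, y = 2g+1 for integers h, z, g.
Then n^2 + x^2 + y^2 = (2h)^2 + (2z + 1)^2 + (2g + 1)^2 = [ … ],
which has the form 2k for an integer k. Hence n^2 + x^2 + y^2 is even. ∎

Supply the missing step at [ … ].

Expanding: (2h)^2 + (2z + 1)^2 + (2g + 1)^2 = 4g^2 + 4g + 4h^2 + 4z^2 + 4z + 2.
Every term is even; pulling out the factor of 2 gives 2(2g^2 + 2g + 2h^2 + 2z^2 + 2z + 1).

2(2g^2 + 2g + 2h^2 + 2z^2 + 2z + 1)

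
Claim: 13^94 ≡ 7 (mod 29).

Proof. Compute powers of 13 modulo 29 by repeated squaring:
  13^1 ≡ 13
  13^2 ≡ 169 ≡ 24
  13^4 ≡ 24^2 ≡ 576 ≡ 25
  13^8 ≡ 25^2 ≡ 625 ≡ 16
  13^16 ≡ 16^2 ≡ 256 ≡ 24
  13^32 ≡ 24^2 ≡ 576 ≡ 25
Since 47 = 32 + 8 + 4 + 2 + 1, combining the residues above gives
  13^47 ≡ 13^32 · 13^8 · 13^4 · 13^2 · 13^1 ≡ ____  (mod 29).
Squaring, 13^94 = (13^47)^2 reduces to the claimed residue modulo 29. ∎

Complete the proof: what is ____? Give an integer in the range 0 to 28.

6

Multiply the listed residues: 25 · 16 · 25 · 24 · 13 = 400 → 10000 → 240000 → 3120000.
Reducing modulo 29: 3120000 = 107586·29 + 6, so 13^47 ≡ 6.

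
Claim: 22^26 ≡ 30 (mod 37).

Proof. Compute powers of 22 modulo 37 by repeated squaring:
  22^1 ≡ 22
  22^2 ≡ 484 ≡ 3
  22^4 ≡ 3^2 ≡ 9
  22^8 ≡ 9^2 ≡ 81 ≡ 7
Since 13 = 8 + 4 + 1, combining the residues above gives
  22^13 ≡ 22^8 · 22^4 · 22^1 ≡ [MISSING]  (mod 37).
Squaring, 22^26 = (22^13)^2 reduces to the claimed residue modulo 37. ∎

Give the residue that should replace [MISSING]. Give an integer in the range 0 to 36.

17

22^8 · 22^4 · 22^1 ≡ 7 · 9 · 22 = 1386.
1386 mod 37 = 17, so 22^13 ≡ 17 (mod 37).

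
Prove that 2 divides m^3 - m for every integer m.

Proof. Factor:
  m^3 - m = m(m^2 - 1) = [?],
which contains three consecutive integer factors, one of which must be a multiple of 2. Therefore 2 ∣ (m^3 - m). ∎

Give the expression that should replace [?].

(m - 1)m(m + 1)

m(m^2 - 1) = m(m - 1)(m + 1) = (m - 1)m(m + 1).
These three factors are consecutive integers, so their product is divisible by 2.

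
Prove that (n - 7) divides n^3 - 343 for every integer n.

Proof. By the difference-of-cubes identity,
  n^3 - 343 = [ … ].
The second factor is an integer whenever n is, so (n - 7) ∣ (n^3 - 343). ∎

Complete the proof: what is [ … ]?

a^3 - b^3 = (a - b)(a^2 + ab + b^2). With a = n, b = 7:
n^3 - 343 = (n - 7)(n^2 + 7n + 49).

(n - 7)(n^2 + 7n + 49)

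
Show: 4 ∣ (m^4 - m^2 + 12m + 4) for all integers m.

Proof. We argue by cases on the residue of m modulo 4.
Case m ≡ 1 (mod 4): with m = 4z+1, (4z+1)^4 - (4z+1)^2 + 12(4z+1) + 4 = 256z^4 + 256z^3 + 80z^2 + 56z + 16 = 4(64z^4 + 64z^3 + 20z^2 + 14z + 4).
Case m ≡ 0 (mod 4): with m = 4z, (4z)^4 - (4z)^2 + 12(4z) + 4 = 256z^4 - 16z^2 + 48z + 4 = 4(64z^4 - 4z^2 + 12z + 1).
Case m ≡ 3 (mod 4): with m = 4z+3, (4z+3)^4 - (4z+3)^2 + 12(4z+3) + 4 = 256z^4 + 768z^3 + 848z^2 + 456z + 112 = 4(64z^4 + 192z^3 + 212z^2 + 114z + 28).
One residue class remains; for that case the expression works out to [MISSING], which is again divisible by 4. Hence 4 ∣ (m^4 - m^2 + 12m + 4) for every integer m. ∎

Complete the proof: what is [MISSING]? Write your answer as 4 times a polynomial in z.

4(64z^4 + 128z^3 + 92z^2 + 40z + 10)

Only m ≡ 2 (mod 4) is unaccounted for. Put m = 4z+2:
(4z+2)^4 - (4z+2)^2 + 12(4z+2) + 4 expands to 256z^4 + 512z^3 + 368z^2 + 160z + 40,
and factoring out 4 leaves 4(64z^4 + 128z^3 + 92z^2 + 40z + 10).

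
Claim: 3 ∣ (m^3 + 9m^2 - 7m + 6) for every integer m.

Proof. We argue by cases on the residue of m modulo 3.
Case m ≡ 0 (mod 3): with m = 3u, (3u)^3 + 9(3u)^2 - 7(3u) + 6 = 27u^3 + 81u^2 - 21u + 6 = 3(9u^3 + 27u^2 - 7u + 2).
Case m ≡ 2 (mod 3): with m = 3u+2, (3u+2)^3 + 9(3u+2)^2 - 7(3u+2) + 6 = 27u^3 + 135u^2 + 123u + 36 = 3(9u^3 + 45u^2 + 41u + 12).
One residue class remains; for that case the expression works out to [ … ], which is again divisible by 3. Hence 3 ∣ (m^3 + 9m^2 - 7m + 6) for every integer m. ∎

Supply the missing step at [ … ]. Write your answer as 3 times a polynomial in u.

The residues treated are {0, 2}, so the missing case is m ≡ 1 (mod 3); write m = 3u+1.
Then (3u+1)^3 + 9(3u+1)^2 - 7(3u+1) + 6 = 27u^3 + 108u^2 + 42u + 9 = 3(9u^3 + 36u^2 + 14u + 3).

3(9u^3 + 36u^2 + 14u + 3)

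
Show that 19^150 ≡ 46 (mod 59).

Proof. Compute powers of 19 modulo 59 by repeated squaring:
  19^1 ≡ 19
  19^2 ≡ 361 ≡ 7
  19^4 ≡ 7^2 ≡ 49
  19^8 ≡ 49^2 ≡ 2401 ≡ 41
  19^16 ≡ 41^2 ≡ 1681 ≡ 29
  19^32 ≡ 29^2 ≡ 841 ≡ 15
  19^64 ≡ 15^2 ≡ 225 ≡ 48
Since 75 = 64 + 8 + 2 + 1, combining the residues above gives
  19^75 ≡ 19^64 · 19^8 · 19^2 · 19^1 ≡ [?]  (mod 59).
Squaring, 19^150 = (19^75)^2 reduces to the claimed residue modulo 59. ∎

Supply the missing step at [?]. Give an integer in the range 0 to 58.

Multiply the listed residues: 48 · 41 · 7 · 19 = 1968 → 13776 → 261744.
Reducing modulo 59: 261744 = 4436·59 + 20, so 19^75 ≡ 20.

20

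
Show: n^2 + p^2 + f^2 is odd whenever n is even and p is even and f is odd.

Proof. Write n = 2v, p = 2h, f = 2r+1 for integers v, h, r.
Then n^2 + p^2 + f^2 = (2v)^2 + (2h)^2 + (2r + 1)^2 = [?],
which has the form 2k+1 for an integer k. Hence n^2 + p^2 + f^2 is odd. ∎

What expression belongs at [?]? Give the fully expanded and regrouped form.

Expanding: (2v)^2 + (2h)^2 + (2r + 1)^2 = 4h^2 + 4r^2 + 4r + 4v^2 + 1.
Every term except the constant is even, so this is 2(2h^2 + 2r^2 + 2r + 2v^2) + 1,
and 2h^2 + 2r^2 + 2r + 2v^2 ∈ ℤ gives the required form.

2(2h^2 + 2r^2 + 2r + 2v^2) + 1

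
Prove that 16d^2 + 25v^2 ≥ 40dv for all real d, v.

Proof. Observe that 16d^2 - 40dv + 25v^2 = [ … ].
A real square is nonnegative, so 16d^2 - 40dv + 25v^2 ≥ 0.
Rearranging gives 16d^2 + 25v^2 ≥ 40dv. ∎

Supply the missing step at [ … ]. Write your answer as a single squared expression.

(4d - 5v)^2

The leading and trailing coefficients are 4^2 and 5^2, and 40 = 2·4·5, so the trinomial is (4d - 5v)^2.
Hence 16d^2 - 40dv + 25v^2 ≥ 0.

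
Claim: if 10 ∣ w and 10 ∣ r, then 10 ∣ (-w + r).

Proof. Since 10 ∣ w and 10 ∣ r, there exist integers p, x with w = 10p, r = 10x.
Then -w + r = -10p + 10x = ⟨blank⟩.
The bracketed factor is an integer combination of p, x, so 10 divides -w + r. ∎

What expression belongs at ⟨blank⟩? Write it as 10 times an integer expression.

10(-p + x)

Pull the common 10 out of every term: -10p + 10x = 10(-p + x).
-p + x is an integer, which exhibits the divisibility.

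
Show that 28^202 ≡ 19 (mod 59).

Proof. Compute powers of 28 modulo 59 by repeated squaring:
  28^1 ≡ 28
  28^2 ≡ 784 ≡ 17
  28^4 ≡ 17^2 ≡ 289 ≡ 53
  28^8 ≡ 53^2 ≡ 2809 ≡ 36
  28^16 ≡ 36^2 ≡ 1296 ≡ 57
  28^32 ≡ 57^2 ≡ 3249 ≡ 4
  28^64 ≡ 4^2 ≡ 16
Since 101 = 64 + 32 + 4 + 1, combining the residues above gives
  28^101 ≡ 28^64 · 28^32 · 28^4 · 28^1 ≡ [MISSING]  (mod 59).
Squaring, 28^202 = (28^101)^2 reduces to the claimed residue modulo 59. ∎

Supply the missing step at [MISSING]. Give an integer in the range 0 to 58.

45

Multiply the listed residues: 16 · 4 · 53 · 28 = 64 → 3392 → 94976.
Reducing modulo 59: 94976 = 1609·59 + 45, so 28^101 ≡ 45.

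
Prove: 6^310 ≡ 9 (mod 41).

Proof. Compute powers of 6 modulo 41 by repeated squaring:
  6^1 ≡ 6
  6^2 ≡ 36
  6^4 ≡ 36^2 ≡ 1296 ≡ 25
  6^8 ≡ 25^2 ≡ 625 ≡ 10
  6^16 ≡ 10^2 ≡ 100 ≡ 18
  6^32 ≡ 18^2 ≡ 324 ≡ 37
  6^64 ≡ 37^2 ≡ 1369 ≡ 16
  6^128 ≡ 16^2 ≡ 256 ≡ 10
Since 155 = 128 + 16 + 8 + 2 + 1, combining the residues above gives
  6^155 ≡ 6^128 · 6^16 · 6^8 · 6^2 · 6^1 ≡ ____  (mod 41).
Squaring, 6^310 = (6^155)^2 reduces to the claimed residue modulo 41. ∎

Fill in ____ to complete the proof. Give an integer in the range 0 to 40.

Multiply the listed residues: 10 · 18 · 10 · 36 · 6 = 180 → 1800 → 64800 → 388800.
Reducing modulo 41: 388800 = 9482·41 + 38, so 6^155 ≡ 38.

38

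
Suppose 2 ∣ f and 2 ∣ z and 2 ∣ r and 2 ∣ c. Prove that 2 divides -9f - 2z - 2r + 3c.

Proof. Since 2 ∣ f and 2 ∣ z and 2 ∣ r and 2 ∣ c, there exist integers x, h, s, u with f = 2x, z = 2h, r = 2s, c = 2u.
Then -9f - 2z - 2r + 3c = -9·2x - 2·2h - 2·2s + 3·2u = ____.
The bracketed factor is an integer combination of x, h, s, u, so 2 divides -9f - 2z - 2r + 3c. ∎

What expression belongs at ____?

Each term has a factor of 2: -9·2x - 2·2h - 2·2s + 3·2u = 2·(-2h - 2s + 3u - 9x).
Since -2h - 2s + 3u - 9x is an integer, 2 ∣ (-9f - 2z - 2r + 3c).

2(-2h - 2s + 3u - 9x)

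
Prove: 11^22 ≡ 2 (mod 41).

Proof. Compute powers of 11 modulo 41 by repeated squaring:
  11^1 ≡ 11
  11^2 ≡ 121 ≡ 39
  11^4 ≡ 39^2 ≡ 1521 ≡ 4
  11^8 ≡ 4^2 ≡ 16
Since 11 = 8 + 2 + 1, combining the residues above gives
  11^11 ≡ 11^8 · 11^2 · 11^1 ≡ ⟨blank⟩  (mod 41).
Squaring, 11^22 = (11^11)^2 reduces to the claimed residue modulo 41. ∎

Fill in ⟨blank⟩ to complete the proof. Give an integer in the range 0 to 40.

Multiply the listed residues: 16 · 39 · 11 = 624 → 6864.
Reducing modulo 41: 6864 = 167·41 + 17, so 11^11 ≡ 17.

17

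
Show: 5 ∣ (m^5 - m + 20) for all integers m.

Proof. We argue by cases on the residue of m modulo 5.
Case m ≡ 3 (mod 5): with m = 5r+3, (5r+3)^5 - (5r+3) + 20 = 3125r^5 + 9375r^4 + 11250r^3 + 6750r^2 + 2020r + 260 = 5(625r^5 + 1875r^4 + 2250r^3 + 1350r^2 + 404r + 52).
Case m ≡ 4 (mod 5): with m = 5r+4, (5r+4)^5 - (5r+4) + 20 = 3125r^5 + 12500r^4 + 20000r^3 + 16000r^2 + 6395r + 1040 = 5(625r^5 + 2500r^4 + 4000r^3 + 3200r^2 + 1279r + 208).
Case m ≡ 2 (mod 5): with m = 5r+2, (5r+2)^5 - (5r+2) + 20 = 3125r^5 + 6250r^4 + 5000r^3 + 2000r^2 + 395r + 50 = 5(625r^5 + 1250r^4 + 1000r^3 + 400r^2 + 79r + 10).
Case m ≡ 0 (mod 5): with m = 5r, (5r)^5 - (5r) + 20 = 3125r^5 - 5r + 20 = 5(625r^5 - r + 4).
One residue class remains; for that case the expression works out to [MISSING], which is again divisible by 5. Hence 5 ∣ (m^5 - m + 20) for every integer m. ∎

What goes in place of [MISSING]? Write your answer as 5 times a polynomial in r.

5(625r^5 + 625r^4 + 250r^3 + 50r^2 + 4r + 4)

The residues treated are {3, 4, 2, 0}, so the missing case is m ≡ 1 (mod 5); write m = 5r+1.
Then (5r+1)^5 - (5r+1) + 20 = 3125r^5 + 3125r^4 + 1250r^3 + 250r^2 + 20r + 20 = 5(625r^5 + 625r^4 + 250r^3 + 50r^2 + 4r + 4).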